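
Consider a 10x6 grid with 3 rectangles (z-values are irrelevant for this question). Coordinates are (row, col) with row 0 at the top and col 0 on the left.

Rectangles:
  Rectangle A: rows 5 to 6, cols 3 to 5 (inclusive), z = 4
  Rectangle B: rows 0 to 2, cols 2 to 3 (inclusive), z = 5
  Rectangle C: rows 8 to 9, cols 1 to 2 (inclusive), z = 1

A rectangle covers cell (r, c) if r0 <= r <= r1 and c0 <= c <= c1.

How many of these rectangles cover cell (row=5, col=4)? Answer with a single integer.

Answer: 1

Derivation:
Check cell (5,4):
  A: rows 5-6 cols 3-5 -> covers
  B: rows 0-2 cols 2-3 -> outside (row miss)
  C: rows 8-9 cols 1-2 -> outside (row miss)
Count covering = 1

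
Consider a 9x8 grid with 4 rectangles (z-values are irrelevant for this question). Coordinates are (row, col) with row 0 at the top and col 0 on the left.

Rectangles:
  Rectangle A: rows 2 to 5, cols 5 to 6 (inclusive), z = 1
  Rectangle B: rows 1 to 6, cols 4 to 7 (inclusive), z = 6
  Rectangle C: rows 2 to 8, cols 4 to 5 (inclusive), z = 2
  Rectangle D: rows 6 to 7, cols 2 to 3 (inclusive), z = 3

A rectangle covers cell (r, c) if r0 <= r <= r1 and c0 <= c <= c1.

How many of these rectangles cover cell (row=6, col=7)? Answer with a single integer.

Answer: 1

Derivation:
Check cell (6,7):
  A: rows 2-5 cols 5-6 -> outside (row miss)
  B: rows 1-6 cols 4-7 -> covers
  C: rows 2-8 cols 4-5 -> outside (col miss)
  D: rows 6-7 cols 2-3 -> outside (col miss)
Count covering = 1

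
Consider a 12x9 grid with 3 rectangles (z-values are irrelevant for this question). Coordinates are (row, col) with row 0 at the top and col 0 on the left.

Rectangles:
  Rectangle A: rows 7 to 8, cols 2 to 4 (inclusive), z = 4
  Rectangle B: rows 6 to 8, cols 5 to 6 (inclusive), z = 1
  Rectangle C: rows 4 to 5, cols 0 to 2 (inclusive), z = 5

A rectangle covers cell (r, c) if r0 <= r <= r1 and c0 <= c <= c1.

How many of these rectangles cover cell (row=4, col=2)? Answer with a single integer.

Answer: 1

Derivation:
Check cell (4,2):
  A: rows 7-8 cols 2-4 -> outside (row miss)
  B: rows 6-8 cols 5-6 -> outside (row miss)
  C: rows 4-5 cols 0-2 -> covers
Count covering = 1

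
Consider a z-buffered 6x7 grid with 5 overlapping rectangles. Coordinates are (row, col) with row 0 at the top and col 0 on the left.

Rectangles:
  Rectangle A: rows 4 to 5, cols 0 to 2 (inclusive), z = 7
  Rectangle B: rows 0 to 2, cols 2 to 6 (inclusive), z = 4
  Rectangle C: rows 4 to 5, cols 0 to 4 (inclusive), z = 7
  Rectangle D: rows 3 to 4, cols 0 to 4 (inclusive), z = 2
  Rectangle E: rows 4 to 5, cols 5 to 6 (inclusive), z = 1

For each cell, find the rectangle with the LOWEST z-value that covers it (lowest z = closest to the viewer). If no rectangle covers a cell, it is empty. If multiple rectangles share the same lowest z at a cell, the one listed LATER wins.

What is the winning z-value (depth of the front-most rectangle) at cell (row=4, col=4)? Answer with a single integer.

Check cell (4,4):
  A: rows 4-5 cols 0-2 -> outside (col miss)
  B: rows 0-2 cols 2-6 -> outside (row miss)
  C: rows 4-5 cols 0-4 z=7 -> covers; best now C (z=7)
  D: rows 3-4 cols 0-4 z=2 -> covers; best now D (z=2)
  E: rows 4-5 cols 5-6 -> outside (col miss)
Winner: D at z=2

Answer: 2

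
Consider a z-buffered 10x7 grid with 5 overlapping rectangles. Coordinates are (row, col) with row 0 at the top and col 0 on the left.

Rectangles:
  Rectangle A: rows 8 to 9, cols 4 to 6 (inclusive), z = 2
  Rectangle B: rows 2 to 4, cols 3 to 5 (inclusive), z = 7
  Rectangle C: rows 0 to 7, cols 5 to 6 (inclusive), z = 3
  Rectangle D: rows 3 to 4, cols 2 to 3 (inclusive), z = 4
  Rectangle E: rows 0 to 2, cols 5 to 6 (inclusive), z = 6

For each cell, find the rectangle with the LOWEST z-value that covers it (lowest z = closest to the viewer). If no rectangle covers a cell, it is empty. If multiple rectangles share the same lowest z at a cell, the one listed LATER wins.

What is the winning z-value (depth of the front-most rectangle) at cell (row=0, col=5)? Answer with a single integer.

Answer: 3

Derivation:
Check cell (0,5):
  A: rows 8-9 cols 4-6 -> outside (row miss)
  B: rows 2-4 cols 3-5 -> outside (row miss)
  C: rows 0-7 cols 5-6 z=3 -> covers; best now C (z=3)
  D: rows 3-4 cols 2-3 -> outside (row miss)
  E: rows 0-2 cols 5-6 z=6 -> covers; best now C (z=3)
Winner: C at z=3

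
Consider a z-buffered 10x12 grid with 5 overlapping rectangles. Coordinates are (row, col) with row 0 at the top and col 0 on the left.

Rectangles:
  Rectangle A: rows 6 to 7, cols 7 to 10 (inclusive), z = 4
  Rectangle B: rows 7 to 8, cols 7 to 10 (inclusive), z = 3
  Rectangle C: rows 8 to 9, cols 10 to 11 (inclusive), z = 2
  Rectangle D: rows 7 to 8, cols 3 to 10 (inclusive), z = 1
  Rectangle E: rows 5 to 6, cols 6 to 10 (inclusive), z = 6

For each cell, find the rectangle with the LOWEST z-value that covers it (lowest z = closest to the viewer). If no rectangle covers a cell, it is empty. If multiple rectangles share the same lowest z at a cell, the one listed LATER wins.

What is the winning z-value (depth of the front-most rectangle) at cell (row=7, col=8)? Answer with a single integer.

Answer: 1

Derivation:
Check cell (7,8):
  A: rows 6-7 cols 7-10 z=4 -> covers; best now A (z=4)
  B: rows 7-8 cols 7-10 z=3 -> covers; best now B (z=3)
  C: rows 8-9 cols 10-11 -> outside (row miss)
  D: rows 7-8 cols 3-10 z=1 -> covers; best now D (z=1)
  E: rows 5-6 cols 6-10 -> outside (row miss)
Winner: D at z=1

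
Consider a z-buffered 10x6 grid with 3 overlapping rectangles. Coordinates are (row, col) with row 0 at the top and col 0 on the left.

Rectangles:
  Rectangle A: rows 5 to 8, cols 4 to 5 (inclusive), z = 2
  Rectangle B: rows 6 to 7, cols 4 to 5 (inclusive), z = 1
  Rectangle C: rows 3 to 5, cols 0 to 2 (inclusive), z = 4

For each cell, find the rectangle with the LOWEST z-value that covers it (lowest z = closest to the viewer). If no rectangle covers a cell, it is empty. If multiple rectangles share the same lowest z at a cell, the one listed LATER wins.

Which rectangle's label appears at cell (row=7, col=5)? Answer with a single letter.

Answer: B

Derivation:
Check cell (7,5):
  A: rows 5-8 cols 4-5 z=2 -> covers; best now A (z=2)
  B: rows 6-7 cols 4-5 z=1 -> covers; best now B (z=1)
  C: rows 3-5 cols 0-2 -> outside (row miss)
Winner: B at z=1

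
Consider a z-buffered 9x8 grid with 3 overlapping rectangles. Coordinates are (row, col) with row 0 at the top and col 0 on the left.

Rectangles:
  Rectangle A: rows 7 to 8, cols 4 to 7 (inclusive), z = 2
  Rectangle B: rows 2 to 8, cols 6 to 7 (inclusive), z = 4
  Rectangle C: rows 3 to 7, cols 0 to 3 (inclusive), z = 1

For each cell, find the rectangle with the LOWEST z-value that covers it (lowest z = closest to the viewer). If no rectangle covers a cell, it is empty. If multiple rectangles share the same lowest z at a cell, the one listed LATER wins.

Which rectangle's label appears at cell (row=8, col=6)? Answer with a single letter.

Answer: A

Derivation:
Check cell (8,6):
  A: rows 7-8 cols 4-7 z=2 -> covers; best now A (z=2)
  B: rows 2-8 cols 6-7 z=4 -> covers; best now A (z=2)
  C: rows 3-7 cols 0-3 -> outside (row miss)
Winner: A at z=2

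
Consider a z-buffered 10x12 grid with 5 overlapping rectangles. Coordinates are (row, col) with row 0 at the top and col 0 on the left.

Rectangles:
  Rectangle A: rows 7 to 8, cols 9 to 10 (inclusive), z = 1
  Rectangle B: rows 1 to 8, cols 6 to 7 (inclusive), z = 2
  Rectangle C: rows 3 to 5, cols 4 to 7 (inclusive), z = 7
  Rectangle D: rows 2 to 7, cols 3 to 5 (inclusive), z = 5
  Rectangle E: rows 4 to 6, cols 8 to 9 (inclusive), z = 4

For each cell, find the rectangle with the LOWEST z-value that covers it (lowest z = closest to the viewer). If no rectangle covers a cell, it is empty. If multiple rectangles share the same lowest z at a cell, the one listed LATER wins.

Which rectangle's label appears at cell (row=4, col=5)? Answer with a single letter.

Answer: D

Derivation:
Check cell (4,5):
  A: rows 7-8 cols 9-10 -> outside (row miss)
  B: rows 1-8 cols 6-7 -> outside (col miss)
  C: rows 3-5 cols 4-7 z=7 -> covers; best now C (z=7)
  D: rows 2-7 cols 3-5 z=5 -> covers; best now D (z=5)
  E: rows 4-6 cols 8-9 -> outside (col miss)
Winner: D at z=5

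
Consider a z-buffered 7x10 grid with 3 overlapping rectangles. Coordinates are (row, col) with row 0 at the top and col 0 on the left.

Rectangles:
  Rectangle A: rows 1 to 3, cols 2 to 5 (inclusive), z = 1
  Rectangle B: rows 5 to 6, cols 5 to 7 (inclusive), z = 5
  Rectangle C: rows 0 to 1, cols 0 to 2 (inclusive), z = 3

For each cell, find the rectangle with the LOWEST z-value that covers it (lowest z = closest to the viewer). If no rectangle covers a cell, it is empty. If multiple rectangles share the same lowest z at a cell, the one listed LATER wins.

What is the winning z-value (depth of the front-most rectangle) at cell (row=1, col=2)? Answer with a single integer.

Check cell (1,2):
  A: rows 1-3 cols 2-5 z=1 -> covers; best now A (z=1)
  B: rows 5-6 cols 5-7 -> outside (row miss)
  C: rows 0-1 cols 0-2 z=3 -> covers; best now A (z=1)
Winner: A at z=1

Answer: 1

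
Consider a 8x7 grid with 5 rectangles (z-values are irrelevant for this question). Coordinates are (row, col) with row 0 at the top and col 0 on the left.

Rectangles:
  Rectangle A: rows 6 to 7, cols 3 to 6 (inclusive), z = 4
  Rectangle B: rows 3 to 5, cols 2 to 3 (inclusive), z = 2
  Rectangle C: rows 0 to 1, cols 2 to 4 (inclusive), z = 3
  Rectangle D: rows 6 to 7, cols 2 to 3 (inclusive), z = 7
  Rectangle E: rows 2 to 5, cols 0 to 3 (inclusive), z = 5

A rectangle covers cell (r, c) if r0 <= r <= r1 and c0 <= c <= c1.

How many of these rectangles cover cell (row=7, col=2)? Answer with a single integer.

Answer: 1

Derivation:
Check cell (7,2):
  A: rows 6-7 cols 3-6 -> outside (col miss)
  B: rows 3-5 cols 2-3 -> outside (row miss)
  C: rows 0-1 cols 2-4 -> outside (row miss)
  D: rows 6-7 cols 2-3 -> covers
  E: rows 2-5 cols 0-3 -> outside (row miss)
Count covering = 1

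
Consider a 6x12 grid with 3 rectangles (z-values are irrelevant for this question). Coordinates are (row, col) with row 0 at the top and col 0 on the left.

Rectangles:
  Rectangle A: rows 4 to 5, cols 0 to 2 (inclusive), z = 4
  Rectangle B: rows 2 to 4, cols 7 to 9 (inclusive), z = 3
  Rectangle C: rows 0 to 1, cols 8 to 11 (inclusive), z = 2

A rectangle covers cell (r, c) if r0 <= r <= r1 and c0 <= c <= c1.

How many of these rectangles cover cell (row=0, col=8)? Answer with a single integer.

Answer: 1

Derivation:
Check cell (0,8):
  A: rows 4-5 cols 0-2 -> outside (row miss)
  B: rows 2-4 cols 7-9 -> outside (row miss)
  C: rows 0-1 cols 8-11 -> covers
Count covering = 1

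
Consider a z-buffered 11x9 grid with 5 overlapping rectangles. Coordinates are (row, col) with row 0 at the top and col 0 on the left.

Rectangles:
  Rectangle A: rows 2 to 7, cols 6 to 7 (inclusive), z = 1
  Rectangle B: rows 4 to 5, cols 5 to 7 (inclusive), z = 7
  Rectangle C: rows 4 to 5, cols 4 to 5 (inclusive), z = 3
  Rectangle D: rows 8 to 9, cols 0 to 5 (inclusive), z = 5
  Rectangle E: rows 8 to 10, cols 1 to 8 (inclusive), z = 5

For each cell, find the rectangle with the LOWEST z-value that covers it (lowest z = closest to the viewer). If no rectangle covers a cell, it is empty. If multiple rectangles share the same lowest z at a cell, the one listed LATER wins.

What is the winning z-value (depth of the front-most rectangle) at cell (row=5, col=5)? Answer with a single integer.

Check cell (5,5):
  A: rows 2-7 cols 6-7 -> outside (col miss)
  B: rows 4-5 cols 5-7 z=7 -> covers; best now B (z=7)
  C: rows 4-5 cols 4-5 z=3 -> covers; best now C (z=3)
  D: rows 8-9 cols 0-5 -> outside (row miss)
  E: rows 8-10 cols 1-8 -> outside (row miss)
Winner: C at z=3

Answer: 3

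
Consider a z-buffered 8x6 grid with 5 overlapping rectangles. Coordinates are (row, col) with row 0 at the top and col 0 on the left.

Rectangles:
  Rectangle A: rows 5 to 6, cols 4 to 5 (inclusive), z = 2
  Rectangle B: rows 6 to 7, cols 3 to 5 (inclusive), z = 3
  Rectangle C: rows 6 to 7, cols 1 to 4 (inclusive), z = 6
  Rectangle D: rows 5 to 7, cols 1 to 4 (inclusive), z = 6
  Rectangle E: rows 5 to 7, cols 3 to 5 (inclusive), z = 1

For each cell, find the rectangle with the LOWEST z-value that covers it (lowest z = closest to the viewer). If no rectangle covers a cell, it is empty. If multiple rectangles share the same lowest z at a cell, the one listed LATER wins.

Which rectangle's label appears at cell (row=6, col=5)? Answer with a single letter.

Answer: E

Derivation:
Check cell (6,5):
  A: rows 5-6 cols 4-5 z=2 -> covers; best now A (z=2)
  B: rows 6-7 cols 3-5 z=3 -> covers; best now A (z=2)
  C: rows 6-7 cols 1-4 -> outside (col miss)
  D: rows 5-7 cols 1-4 -> outside (col miss)
  E: rows 5-7 cols 3-5 z=1 -> covers; best now E (z=1)
Winner: E at z=1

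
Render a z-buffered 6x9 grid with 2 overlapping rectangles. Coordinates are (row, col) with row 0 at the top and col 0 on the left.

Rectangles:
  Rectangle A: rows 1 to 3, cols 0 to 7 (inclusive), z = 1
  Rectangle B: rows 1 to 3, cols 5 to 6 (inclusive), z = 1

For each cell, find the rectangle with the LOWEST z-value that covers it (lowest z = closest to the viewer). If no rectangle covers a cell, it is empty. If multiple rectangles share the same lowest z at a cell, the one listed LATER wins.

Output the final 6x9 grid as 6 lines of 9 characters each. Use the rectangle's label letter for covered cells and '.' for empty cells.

.........
AAAAABBA.
AAAAABBA.
AAAAABBA.
.........
.........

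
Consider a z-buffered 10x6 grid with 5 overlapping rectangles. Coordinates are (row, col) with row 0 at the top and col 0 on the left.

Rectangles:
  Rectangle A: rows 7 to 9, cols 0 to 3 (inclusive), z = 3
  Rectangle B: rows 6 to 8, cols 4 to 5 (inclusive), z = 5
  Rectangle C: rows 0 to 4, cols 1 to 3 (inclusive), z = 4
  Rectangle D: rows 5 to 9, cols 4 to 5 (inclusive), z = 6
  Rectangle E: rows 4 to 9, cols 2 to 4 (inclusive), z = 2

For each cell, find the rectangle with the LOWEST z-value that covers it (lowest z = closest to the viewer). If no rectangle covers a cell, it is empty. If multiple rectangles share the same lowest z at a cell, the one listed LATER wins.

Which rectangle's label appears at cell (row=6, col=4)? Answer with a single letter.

Check cell (6,4):
  A: rows 7-9 cols 0-3 -> outside (row miss)
  B: rows 6-8 cols 4-5 z=5 -> covers; best now B (z=5)
  C: rows 0-4 cols 1-3 -> outside (row miss)
  D: rows 5-9 cols 4-5 z=6 -> covers; best now B (z=5)
  E: rows 4-9 cols 2-4 z=2 -> covers; best now E (z=2)
Winner: E at z=2

Answer: E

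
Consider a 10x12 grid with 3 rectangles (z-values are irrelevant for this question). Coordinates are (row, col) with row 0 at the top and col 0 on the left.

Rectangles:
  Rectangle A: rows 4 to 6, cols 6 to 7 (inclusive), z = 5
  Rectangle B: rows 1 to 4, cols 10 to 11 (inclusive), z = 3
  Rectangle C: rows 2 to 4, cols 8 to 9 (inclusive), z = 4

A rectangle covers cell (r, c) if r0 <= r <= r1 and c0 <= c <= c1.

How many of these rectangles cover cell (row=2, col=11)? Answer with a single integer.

Answer: 1

Derivation:
Check cell (2,11):
  A: rows 4-6 cols 6-7 -> outside (row miss)
  B: rows 1-4 cols 10-11 -> covers
  C: rows 2-4 cols 8-9 -> outside (col miss)
Count covering = 1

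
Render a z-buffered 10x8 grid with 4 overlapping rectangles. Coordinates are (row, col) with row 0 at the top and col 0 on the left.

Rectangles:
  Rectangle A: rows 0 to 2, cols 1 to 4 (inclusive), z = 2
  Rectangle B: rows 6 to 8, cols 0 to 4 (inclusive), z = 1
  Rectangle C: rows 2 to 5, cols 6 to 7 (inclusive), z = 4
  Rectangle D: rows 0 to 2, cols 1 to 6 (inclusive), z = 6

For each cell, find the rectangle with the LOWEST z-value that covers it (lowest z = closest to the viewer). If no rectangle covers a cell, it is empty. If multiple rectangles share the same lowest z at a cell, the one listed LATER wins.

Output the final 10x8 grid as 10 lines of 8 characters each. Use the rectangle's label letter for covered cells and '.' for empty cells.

.AAAADD.
.AAAADD.
.AAAADCC
......CC
......CC
......CC
BBBBB...
BBBBB...
BBBBB...
........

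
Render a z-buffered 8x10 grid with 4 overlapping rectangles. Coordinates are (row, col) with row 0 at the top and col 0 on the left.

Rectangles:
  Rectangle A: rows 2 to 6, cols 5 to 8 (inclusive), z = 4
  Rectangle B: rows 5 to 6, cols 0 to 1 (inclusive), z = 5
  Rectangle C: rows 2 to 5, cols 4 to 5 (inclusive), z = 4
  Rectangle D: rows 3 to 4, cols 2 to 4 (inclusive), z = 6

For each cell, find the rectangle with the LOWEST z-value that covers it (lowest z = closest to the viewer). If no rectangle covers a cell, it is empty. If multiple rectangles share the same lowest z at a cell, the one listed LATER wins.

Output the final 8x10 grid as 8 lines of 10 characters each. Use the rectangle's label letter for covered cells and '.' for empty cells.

..........
..........
....CCAAA.
..DDCCAAA.
..DDCCAAA.
BB..CCAAA.
BB...AAAA.
..........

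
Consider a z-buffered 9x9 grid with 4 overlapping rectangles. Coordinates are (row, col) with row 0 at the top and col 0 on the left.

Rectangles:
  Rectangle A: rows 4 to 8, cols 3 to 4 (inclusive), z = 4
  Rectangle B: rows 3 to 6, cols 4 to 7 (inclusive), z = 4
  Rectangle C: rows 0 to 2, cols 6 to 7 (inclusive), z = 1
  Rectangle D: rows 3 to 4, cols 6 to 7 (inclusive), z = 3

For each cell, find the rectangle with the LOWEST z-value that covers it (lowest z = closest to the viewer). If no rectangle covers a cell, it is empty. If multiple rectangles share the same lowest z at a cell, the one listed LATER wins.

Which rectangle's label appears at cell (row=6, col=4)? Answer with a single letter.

Check cell (6,4):
  A: rows 4-8 cols 3-4 z=4 -> covers; best now A (z=4)
  B: rows 3-6 cols 4-7 z=4 -> covers; best now B (z=4)
  C: rows 0-2 cols 6-7 -> outside (row miss)
  D: rows 3-4 cols 6-7 -> outside (row miss)
Winner: B at z=4

Answer: B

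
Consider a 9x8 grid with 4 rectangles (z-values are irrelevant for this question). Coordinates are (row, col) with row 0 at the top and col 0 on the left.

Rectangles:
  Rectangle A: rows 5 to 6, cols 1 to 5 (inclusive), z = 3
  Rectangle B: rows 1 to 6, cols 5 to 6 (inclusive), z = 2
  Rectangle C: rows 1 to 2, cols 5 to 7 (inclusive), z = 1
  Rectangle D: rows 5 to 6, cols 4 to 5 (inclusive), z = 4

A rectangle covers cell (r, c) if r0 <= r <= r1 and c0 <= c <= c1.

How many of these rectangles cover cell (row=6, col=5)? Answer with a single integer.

Check cell (6,5):
  A: rows 5-6 cols 1-5 -> covers
  B: rows 1-6 cols 5-6 -> covers
  C: rows 1-2 cols 5-7 -> outside (row miss)
  D: rows 5-6 cols 4-5 -> covers
Count covering = 3

Answer: 3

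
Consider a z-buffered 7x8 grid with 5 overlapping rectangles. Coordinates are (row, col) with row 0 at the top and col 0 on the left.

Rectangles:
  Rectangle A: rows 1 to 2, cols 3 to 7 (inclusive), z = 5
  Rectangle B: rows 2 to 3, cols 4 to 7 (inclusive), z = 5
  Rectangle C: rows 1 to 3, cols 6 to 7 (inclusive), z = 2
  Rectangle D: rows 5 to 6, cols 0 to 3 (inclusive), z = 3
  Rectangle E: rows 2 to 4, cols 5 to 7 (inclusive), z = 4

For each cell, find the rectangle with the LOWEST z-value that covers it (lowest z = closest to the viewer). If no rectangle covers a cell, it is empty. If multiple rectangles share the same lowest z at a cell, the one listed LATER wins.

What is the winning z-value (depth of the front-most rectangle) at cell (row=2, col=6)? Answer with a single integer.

Check cell (2,6):
  A: rows 1-2 cols 3-7 z=5 -> covers; best now A (z=5)
  B: rows 2-3 cols 4-7 z=5 -> covers; best now B (z=5)
  C: rows 1-3 cols 6-7 z=2 -> covers; best now C (z=2)
  D: rows 5-6 cols 0-3 -> outside (row miss)
  E: rows 2-4 cols 5-7 z=4 -> covers; best now C (z=2)
Winner: C at z=2

Answer: 2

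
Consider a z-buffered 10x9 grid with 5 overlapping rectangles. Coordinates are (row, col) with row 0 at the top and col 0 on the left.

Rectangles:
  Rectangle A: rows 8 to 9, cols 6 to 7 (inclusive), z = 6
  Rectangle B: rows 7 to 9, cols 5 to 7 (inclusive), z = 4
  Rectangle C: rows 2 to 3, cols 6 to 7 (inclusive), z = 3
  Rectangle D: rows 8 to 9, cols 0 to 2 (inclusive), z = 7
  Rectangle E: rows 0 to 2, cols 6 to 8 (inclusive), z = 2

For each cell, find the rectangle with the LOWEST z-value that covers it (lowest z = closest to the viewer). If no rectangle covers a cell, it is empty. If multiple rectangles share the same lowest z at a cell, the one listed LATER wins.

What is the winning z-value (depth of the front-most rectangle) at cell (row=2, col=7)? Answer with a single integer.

Check cell (2,7):
  A: rows 8-9 cols 6-7 -> outside (row miss)
  B: rows 7-9 cols 5-7 -> outside (row miss)
  C: rows 2-3 cols 6-7 z=3 -> covers; best now C (z=3)
  D: rows 8-9 cols 0-2 -> outside (row miss)
  E: rows 0-2 cols 6-8 z=2 -> covers; best now E (z=2)
Winner: E at z=2

Answer: 2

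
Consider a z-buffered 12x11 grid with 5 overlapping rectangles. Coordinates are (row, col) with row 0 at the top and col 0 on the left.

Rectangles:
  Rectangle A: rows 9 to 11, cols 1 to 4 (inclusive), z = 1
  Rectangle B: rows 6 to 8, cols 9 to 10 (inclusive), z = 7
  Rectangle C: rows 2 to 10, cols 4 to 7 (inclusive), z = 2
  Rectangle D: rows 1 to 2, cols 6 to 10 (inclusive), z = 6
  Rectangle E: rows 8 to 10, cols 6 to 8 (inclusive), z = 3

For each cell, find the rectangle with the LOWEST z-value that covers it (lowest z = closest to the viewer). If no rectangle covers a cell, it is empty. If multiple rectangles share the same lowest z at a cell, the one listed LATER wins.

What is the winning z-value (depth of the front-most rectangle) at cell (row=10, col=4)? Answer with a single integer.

Answer: 1

Derivation:
Check cell (10,4):
  A: rows 9-11 cols 1-4 z=1 -> covers; best now A (z=1)
  B: rows 6-8 cols 9-10 -> outside (row miss)
  C: rows 2-10 cols 4-7 z=2 -> covers; best now A (z=1)
  D: rows 1-2 cols 6-10 -> outside (row miss)
  E: rows 8-10 cols 6-8 -> outside (col miss)
Winner: A at z=1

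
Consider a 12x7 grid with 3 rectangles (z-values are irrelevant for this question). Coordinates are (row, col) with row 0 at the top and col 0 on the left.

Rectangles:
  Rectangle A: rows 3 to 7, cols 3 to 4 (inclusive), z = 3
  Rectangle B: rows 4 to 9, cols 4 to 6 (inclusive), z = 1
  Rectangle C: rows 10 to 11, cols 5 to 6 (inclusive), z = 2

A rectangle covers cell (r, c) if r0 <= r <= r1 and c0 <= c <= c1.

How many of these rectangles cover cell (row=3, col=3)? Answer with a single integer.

Check cell (3,3):
  A: rows 3-7 cols 3-4 -> covers
  B: rows 4-9 cols 4-6 -> outside (row miss)
  C: rows 10-11 cols 5-6 -> outside (row miss)
Count covering = 1

Answer: 1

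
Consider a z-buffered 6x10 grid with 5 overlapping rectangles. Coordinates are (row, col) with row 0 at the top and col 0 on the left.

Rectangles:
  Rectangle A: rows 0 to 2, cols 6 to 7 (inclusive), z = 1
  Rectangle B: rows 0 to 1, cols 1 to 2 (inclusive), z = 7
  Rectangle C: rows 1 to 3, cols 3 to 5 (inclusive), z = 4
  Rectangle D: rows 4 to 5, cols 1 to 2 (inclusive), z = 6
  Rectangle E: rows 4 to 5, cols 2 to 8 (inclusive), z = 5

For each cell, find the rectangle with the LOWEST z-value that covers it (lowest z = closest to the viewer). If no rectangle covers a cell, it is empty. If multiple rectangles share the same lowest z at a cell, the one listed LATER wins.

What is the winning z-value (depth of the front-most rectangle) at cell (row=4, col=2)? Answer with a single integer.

Answer: 5

Derivation:
Check cell (4,2):
  A: rows 0-2 cols 6-7 -> outside (row miss)
  B: rows 0-1 cols 1-2 -> outside (row miss)
  C: rows 1-3 cols 3-5 -> outside (row miss)
  D: rows 4-5 cols 1-2 z=6 -> covers; best now D (z=6)
  E: rows 4-5 cols 2-8 z=5 -> covers; best now E (z=5)
Winner: E at z=5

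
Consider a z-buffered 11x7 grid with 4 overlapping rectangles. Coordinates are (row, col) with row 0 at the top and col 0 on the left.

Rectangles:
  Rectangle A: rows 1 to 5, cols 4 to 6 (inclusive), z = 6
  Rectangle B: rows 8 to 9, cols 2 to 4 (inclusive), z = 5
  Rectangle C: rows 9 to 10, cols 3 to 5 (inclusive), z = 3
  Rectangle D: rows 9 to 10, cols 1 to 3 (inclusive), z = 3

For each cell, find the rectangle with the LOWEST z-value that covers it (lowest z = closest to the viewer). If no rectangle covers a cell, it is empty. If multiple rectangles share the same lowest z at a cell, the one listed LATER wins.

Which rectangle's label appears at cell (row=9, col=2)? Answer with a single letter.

Answer: D

Derivation:
Check cell (9,2):
  A: rows 1-5 cols 4-6 -> outside (row miss)
  B: rows 8-9 cols 2-4 z=5 -> covers; best now B (z=5)
  C: rows 9-10 cols 3-5 -> outside (col miss)
  D: rows 9-10 cols 1-3 z=3 -> covers; best now D (z=3)
Winner: D at z=3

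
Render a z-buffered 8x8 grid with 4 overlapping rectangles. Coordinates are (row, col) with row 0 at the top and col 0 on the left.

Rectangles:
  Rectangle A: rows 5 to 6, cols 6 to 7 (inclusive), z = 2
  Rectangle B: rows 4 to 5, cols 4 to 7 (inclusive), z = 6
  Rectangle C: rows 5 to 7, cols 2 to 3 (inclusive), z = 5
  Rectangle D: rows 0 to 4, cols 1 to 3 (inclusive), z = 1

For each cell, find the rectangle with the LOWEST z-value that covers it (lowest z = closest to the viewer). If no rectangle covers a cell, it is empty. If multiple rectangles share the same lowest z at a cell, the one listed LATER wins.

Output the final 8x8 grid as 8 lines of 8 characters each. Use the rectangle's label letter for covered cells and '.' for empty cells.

.DDD....
.DDD....
.DDD....
.DDD....
.DDDBBBB
..CCBBAA
..CC..AA
..CC....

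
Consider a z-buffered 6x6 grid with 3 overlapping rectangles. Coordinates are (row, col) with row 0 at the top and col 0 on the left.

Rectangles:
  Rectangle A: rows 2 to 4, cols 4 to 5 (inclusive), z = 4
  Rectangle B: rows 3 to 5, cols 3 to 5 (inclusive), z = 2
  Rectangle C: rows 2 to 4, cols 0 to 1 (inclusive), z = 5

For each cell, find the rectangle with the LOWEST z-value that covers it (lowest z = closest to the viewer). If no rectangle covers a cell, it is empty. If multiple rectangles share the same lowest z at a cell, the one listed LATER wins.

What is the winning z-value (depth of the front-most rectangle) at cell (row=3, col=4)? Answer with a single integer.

Answer: 2

Derivation:
Check cell (3,4):
  A: rows 2-4 cols 4-5 z=4 -> covers; best now A (z=4)
  B: rows 3-5 cols 3-5 z=2 -> covers; best now B (z=2)
  C: rows 2-4 cols 0-1 -> outside (col miss)
Winner: B at z=2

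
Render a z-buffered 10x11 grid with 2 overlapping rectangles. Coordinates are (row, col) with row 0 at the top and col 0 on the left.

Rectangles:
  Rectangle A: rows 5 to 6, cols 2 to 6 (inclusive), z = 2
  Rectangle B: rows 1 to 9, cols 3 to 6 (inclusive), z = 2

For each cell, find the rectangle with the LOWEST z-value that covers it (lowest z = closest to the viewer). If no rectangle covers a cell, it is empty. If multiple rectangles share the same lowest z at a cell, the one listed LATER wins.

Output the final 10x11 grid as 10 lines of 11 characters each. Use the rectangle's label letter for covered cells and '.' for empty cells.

...........
...BBBB....
...BBBB....
...BBBB....
...BBBB....
..ABBBB....
..ABBBB....
...BBBB....
...BBBB....
...BBBB....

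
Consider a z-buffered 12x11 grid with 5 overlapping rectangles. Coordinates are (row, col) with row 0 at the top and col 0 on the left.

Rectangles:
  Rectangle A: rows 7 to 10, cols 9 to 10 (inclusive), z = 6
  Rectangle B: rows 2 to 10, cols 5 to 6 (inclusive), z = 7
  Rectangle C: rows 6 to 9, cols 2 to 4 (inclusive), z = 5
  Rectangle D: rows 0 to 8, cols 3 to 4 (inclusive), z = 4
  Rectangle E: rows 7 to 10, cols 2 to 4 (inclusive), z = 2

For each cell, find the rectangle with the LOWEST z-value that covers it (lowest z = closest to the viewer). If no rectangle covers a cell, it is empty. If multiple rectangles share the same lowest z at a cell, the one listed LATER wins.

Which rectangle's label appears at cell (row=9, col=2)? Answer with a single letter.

Answer: E

Derivation:
Check cell (9,2):
  A: rows 7-10 cols 9-10 -> outside (col miss)
  B: rows 2-10 cols 5-6 -> outside (col miss)
  C: rows 6-9 cols 2-4 z=5 -> covers; best now C (z=5)
  D: rows 0-8 cols 3-4 -> outside (row miss)
  E: rows 7-10 cols 2-4 z=2 -> covers; best now E (z=2)
Winner: E at z=2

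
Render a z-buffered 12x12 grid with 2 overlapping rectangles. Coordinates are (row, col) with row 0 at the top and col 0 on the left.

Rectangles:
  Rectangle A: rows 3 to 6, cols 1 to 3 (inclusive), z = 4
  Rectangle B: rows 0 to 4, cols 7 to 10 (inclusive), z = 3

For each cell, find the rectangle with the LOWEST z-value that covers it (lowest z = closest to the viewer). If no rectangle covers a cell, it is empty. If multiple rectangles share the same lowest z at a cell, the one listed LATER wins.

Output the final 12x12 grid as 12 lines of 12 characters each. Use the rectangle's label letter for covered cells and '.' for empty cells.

.......BBBB.
.......BBBB.
.......BBBB.
.AAA...BBBB.
.AAA...BBBB.
.AAA........
.AAA........
............
............
............
............
............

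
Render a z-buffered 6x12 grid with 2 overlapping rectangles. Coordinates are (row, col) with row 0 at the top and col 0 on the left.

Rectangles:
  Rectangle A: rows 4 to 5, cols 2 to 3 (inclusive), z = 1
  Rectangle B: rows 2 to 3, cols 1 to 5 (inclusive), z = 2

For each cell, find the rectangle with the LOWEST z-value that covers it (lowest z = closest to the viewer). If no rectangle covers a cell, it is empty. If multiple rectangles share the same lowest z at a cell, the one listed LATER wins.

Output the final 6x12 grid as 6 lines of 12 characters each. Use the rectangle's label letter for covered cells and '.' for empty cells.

............
............
.BBBBB......
.BBBBB......
..AA........
..AA........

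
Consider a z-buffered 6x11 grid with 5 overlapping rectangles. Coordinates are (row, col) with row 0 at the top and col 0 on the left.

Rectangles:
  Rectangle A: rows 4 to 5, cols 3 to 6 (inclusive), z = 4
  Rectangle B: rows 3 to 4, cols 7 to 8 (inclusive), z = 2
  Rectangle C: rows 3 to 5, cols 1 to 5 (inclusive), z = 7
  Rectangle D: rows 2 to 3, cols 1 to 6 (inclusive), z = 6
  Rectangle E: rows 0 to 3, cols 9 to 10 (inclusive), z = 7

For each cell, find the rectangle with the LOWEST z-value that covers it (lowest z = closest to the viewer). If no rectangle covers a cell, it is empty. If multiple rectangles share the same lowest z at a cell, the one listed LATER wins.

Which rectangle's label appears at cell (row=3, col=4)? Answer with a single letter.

Check cell (3,4):
  A: rows 4-5 cols 3-6 -> outside (row miss)
  B: rows 3-4 cols 7-8 -> outside (col miss)
  C: rows 3-5 cols 1-5 z=7 -> covers; best now C (z=7)
  D: rows 2-3 cols 1-6 z=6 -> covers; best now D (z=6)
  E: rows 0-3 cols 9-10 -> outside (col miss)
Winner: D at z=6

Answer: D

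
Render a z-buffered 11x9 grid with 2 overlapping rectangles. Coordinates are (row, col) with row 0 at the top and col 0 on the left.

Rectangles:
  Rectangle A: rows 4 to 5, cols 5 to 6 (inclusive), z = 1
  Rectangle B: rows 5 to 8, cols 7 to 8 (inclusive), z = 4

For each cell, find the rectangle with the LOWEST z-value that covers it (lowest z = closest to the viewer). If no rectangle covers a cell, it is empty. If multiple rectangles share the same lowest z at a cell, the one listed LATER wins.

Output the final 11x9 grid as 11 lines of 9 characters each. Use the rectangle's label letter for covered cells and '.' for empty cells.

.........
.........
.........
.........
.....AA..
.....AABB
.......BB
.......BB
.......BB
.........
.........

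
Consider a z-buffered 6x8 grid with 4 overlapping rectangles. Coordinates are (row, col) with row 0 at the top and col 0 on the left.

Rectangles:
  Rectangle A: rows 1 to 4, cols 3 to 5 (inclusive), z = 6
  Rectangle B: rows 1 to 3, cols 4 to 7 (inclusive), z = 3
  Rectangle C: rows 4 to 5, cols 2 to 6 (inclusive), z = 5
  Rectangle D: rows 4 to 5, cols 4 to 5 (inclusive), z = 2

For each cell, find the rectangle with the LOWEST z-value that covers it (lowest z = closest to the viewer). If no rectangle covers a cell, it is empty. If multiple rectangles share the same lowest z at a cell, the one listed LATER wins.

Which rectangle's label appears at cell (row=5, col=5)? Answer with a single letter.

Answer: D

Derivation:
Check cell (5,5):
  A: rows 1-4 cols 3-5 -> outside (row miss)
  B: rows 1-3 cols 4-7 -> outside (row miss)
  C: rows 4-5 cols 2-6 z=5 -> covers; best now C (z=5)
  D: rows 4-5 cols 4-5 z=2 -> covers; best now D (z=2)
Winner: D at z=2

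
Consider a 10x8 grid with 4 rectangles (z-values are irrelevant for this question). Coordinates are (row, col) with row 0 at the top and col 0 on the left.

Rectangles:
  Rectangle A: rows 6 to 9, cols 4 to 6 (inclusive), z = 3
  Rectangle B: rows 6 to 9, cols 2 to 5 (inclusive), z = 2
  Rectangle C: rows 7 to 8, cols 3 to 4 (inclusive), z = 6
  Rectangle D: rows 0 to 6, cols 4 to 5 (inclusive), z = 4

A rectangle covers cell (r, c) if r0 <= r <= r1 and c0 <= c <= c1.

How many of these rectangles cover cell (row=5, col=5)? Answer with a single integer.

Answer: 1

Derivation:
Check cell (5,5):
  A: rows 6-9 cols 4-6 -> outside (row miss)
  B: rows 6-9 cols 2-5 -> outside (row miss)
  C: rows 7-8 cols 3-4 -> outside (row miss)
  D: rows 0-6 cols 4-5 -> covers
Count covering = 1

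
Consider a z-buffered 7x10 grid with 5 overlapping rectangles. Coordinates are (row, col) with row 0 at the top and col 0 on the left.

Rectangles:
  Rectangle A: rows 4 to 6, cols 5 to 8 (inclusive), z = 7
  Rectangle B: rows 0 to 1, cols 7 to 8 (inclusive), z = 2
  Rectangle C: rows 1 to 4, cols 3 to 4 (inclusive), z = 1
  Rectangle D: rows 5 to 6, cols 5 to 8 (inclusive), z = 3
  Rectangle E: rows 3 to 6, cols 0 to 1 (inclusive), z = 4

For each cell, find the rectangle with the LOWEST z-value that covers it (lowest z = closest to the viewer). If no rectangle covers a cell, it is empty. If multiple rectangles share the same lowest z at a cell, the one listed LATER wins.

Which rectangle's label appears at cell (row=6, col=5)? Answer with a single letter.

Answer: D

Derivation:
Check cell (6,5):
  A: rows 4-6 cols 5-8 z=7 -> covers; best now A (z=7)
  B: rows 0-1 cols 7-8 -> outside (row miss)
  C: rows 1-4 cols 3-4 -> outside (row miss)
  D: rows 5-6 cols 5-8 z=3 -> covers; best now D (z=3)
  E: rows 3-6 cols 0-1 -> outside (col miss)
Winner: D at z=3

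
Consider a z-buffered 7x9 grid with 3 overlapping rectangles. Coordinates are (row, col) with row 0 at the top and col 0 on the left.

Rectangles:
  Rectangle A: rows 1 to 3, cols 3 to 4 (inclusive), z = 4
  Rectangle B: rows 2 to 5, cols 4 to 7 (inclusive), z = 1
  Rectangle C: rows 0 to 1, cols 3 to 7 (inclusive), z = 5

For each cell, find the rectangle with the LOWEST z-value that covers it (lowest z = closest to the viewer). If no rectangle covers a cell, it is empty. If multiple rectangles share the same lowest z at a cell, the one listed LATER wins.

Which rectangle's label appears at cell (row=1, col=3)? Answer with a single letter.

Answer: A

Derivation:
Check cell (1,3):
  A: rows 1-3 cols 3-4 z=4 -> covers; best now A (z=4)
  B: rows 2-5 cols 4-7 -> outside (row miss)
  C: rows 0-1 cols 3-7 z=5 -> covers; best now A (z=4)
Winner: A at z=4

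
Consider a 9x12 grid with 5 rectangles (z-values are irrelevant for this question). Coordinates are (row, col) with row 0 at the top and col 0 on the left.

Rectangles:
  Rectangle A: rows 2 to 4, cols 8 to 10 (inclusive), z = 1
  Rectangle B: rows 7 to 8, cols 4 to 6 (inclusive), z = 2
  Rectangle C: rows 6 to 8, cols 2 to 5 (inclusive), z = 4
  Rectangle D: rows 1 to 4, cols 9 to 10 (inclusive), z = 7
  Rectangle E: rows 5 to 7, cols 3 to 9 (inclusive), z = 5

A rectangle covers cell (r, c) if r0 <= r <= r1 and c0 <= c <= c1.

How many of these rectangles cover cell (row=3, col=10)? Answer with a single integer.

Answer: 2

Derivation:
Check cell (3,10):
  A: rows 2-4 cols 8-10 -> covers
  B: rows 7-8 cols 4-6 -> outside (row miss)
  C: rows 6-8 cols 2-5 -> outside (row miss)
  D: rows 1-4 cols 9-10 -> covers
  E: rows 5-7 cols 3-9 -> outside (row miss)
Count covering = 2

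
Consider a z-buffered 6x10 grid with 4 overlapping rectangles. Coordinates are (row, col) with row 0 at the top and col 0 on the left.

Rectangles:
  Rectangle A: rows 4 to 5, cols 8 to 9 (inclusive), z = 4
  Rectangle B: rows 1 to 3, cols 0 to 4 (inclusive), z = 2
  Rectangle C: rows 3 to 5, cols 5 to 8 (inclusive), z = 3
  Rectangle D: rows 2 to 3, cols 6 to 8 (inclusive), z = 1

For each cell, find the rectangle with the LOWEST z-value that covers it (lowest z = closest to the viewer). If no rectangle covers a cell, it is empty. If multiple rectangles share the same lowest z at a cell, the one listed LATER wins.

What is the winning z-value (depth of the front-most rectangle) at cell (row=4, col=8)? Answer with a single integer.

Answer: 3

Derivation:
Check cell (4,8):
  A: rows 4-5 cols 8-9 z=4 -> covers; best now A (z=4)
  B: rows 1-3 cols 0-4 -> outside (row miss)
  C: rows 3-5 cols 5-8 z=3 -> covers; best now C (z=3)
  D: rows 2-3 cols 6-8 -> outside (row miss)
Winner: C at z=3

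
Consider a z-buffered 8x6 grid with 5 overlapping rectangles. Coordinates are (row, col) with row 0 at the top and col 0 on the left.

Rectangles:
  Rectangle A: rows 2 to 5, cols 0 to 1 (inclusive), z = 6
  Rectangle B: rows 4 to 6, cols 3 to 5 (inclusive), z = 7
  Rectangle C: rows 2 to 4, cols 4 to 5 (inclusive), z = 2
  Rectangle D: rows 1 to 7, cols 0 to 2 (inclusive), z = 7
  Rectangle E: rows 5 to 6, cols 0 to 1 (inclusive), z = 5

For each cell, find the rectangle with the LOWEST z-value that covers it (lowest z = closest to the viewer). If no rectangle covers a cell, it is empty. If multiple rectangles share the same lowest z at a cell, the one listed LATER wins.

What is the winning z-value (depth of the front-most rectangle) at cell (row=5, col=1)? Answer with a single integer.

Check cell (5,1):
  A: rows 2-5 cols 0-1 z=6 -> covers; best now A (z=6)
  B: rows 4-6 cols 3-5 -> outside (col miss)
  C: rows 2-4 cols 4-5 -> outside (row miss)
  D: rows 1-7 cols 0-2 z=7 -> covers; best now A (z=6)
  E: rows 5-6 cols 0-1 z=5 -> covers; best now E (z=5)
Winner: E at z=5

Answer: 5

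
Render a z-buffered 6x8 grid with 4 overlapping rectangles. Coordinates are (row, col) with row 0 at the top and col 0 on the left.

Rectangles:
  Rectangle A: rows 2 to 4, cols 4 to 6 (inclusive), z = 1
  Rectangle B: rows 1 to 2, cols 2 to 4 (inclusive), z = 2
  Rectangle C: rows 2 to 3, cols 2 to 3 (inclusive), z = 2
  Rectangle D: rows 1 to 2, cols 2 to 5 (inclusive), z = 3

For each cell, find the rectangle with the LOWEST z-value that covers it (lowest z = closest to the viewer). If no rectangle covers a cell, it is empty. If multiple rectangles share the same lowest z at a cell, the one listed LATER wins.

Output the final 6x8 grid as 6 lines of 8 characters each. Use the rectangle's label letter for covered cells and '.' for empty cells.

........
..BBBD..
..CCAAA.
..CCAAA.
....AAA.
........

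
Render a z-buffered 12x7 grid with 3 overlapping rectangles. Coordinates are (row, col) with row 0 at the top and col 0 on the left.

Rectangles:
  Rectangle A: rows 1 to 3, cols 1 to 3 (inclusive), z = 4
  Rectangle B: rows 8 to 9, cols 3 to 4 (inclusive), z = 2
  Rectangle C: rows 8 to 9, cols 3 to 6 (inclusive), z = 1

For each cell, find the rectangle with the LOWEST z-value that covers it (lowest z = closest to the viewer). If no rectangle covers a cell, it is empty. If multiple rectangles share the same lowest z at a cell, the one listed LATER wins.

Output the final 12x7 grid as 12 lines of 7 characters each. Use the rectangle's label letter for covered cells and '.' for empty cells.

.......
.AAA...
.AAA...
.AAA...
.......
.......
.......
.......
...CCCC
...CCCC
.......
.......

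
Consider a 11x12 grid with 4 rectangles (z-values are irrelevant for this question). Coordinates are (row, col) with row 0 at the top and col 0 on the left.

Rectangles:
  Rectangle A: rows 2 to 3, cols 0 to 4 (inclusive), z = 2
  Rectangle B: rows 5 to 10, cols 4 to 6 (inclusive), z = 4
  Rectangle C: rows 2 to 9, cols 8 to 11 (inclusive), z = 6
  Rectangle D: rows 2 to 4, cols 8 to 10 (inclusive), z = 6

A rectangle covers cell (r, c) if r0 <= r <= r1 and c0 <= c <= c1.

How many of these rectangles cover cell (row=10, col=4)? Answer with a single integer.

Check cell (10,4):
  A: rows 2-3 cols 0-4 -> outside (row miss)
  B: rows 5-10 cols 4-6 -> covers
  C: rows 2-9 cols 8-11 -> outside (row miss)
  D: rows 2-4 cols 8-10 -> outside (row miss)
Count covering = 1

Answer: 1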